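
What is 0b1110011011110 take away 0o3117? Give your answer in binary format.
Convert 0b1110011011110 (binary) → 4096 + 2048 + 1024 + 128 + 64 + 16 + 8 + 4 + 2 = 7390 (decimal)
Convert 0o3117 (octal) → 3×512 + 1×64 + 1×8 + 7 = 1615 (decimal)
Compute 7390 - 1615 = 5775
Convert 5775 (decimal) → 5775 = 4096 + 1024 + 512 + 128 + 8 + 4 + 2 + 1 → 0b1011010001111 (binary)
0b1011010001111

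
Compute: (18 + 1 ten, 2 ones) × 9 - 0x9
Convert 1 ten, 2 ones (place-value notation) → 1×10 + 2 = 12 (decimal)
Convert 0x9 (hexadecimal) → 9 (decimal)
Expression in decimal: (18 + 12) × 9 - 9
Parentheses first: 18 + 12 = 30
Multiply: 30 × 9 = 270
Subtract: 270 - 9 = 261
261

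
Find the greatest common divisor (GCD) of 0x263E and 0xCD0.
Convert 0x263E (hexadecimal) → 2×4096 + 6×256 + 3×16 + 14 = 9790 (decimal)
Convert 0xCD0 (hexadecimal) → 12×256 + 13×16 = 3280 (decimal)
Compute gcd(9790, 3280) = 10
10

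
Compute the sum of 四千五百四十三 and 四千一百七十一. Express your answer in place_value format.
Convert 四千五百四十三 (Chinese numeral) → 4×1000 + 5×100 + 4×10 + 3 = 4543 (decimal)
Convert 四千一百七十一 (Chinese numeral) → 4×1000 + 1×100 + 7×10 + 1 = 4171 (decimal)
Compute 4543 + 4171 = 8714
Convert 8714 (decimal) → 8714 = 8×1000 + 7×100 + 1×10 + 4 → 8 thousands, 7 hundreds, 1 ten, 4 ones (place-value notation)
8 thousands, 7 hundreds, 1 ten, 4 ones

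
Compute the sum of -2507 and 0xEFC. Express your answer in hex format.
Convert 0xEFC (hexadecimal) → 14×256 + 15×16 + 12 = 3836 (decimal)
Compute -2507 + 3836 = 1329
Convert 1329 (decimal) → 1329 = 5×256 + 3×16 + 1 → 0x531 (hexadecimal)
0x531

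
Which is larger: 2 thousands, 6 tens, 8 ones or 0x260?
Convert 2 thousands, 6 tens, 8 ones (place-value notation) → 2×1000 + 6×10 + 8 = 2068 (decimal)
Convert 0x260 (hexadecimal) → 2×256 + 6×16 = 608 (decimal)
Compare 2068 vs 608: larger = 2068
2068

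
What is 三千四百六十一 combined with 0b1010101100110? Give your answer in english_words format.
Convert 三千四百六十一 (Chinese numeral) → 3×1000 + 4×100 + 6×10 + 1 = 3461 (decimal)
Convert 0b1010101100110 (binary) → 4096 + 1024 + 256 + 64 + 32 + 4 + 2 = 5478 (decimal)
Compute 3461 + 5478 = 8939
Convert 8939 (decimal) → 8939 = 8×1000 + 9×100 + 39 → eight thousand nine hundred thirty-nine (English words)
eight thousand nine hundred thirty-nine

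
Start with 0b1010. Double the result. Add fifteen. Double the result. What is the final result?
Convert 0b1010 (binary) → 8 + 2 = 10 (decimal)
Start: 10
10 × 2 = 20
Convert fifteen (English words) → 15 (decimal)
20 + 15 = 35
35 × 2 = 70
70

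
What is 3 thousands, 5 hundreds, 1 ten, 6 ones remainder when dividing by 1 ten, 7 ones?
Convert 3 thousands, 5 hundreds, 1 ten, 6 ones (place-value notation) → 3×1000 + 5×100 + 1×10 + 6 = 3516 (decimal)
Convert 1 ten, 7 ones (place-value notation) → 1×10 + 7 = 17 (decimal)
Compute 3516 mod 17 = 14
14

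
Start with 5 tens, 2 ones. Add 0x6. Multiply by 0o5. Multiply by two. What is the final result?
Convert 5 tens, 2 ones (place-value notation) → 5×10 + 2 = 52 (decimal)
Start: 52
Convert 0x6 (hexadecimal) → 6 (decimal)
52 + 6 = 58
Convert 0o5 (octal) → 5 (decimal)
58 × 5 = 290
Convert two (English words) → 2 (decimal)
290 × 2 = 580
580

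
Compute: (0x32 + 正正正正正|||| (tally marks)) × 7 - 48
Convert 0x32 (hexadecimal) → 3×16 + 2 = 50 (decimal)
Convert 正正正正正|||| (tally marks) → 5 + 5 + 5 + 5 + 5 + 4 = 29 (decimal)
Expression in decimal: (50 + 29) × 7 - 48
Parentheses first: 50 + 29 = 79
Multiply: 79 × 7 = 553
Subtract: 553 - 48 = 505
505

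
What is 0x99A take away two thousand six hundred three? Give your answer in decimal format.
Convert 0x99A (hexadecimal) → 9×256 + 9×16 + 10 = 2458 (decimal)
Convert two thousand six hundred three (English words) → 2×1000 + 6×100 + 3 = 2603 (decimal)
Compute 2458 - 2603 = -145
-145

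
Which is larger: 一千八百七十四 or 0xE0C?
Convert 一千八百七十四 (Chinese numeral) → 1×1000 + 8×100 + 7×10 + 4 = 1874 (decimal)
Convert 0xE0C (hexadecimal) → 14×256 + 12 = 3596 (decimal)
Compare 1874 vs 3596: larger = 3596
3596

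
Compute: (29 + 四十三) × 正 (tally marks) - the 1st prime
Convert 四十三 (Chinese numeral) → 4×10 + 3 = 43 (decimal)
Convert 正 (tally marks) → 5 (decimal)
Convert the 1st prime (prime index) → 2 (decimal)
Expression in decimal: (29 + 43) × 5 - 2
Parentheses first: 29 + 43 = 72
Multiply: 72 × 5 = 360
Subtract: 360 - 2 = 358
358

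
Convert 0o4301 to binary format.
Convert 0o4301 (octal) → 4×512 + 3×64 + 1 = 2241 (decimal)
Convert 2241 (decimal) → 2241 = 2048 + 128 + 64 + 1 → 0b100011000001 (binary)
0b100011000001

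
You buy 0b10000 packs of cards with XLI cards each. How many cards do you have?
Convert XLI (Roman numeral) → 40 + 1 = 41 (decimal)
Convert 0b10000 (binary) → 16 (decimal)
Compute 41 × 16 = 656
656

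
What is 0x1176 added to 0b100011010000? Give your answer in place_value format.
Convert 0x1176 (hexadecimal) → 1×4096 + 1×256 + 7×16 + 6 = 4470 (decimal)
Convert 0b100011010000 (binary) → 2048 + 128 + 64 + 16 = 2256 (decimal)
Compute 4470 + 2256 = 6726
Convert 6726 (decimal) → 6726 = 6×1000 + 7×100 + 2×10 + 6 → 6 thousands, 7 hundreds, 2 tens, 6 ones (place-value notation)
6 thousands, 7 hundreds, 2 tens, 6 ones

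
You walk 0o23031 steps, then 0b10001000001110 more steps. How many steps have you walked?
Convert 0o23031 (octal) → 2×4096 + 3×512 + 3×8 + 1 = 9753 (decimal)
Convert 0b10001000001110 (binary) → 8192 + 512 + 8 + 4 + 2 = 8718 (decimal)
Compute 9753 + 8718 = 18471
18471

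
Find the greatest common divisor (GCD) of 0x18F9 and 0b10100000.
Convert 0x18F9 (hexadecimal) → 1×4096 + 8×256 + 15×16 + 9 = 6393 (decimal)
Convert 0b10100000 (binary) → 128 + 32 = 160 (decimal)
Compute gcd(6393, 160) = 1
1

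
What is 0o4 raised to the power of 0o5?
Convert 0o4 (octal) → 4 (decimal)
Convert 0o5 (octal) → 5 (decimal)
Compute 4 ^ 5 = 1024
1024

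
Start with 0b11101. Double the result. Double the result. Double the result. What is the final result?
Convert 0b11101 (binary) → 16 + 8 + 4 + 1 = 29 (decimal)
Start: 29
29 × 2 = 58
58 × 2 = 116
116 × 2 = 232
232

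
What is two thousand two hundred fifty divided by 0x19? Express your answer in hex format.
Convert two thousand two hundred fifty (English words) → 2×1000 + 2×100 + 50 = 2250 (decimal)
Convert 0x19 (hexadecimal) → 1×16 + 9 = 25 (decimal)
Compute 2250 ÷ 25 = 90
Convert 90 (decimal) → 90 = 5×16 + 10 → 0x5A (hexadecimal)
0x5A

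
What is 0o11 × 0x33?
Convert 0o11 (octal) → 1×8 + 1 = 9 (decimal)
Convert 0x33 (hexadecimal) → 3×16 + 3 = 51 (decimal)
Compute 9 × 51 = 459
459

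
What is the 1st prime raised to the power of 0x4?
Convert the 1st prime (prime index) → 2 (decimal)
Convert 0x4 (hexadecimal) → 4 (decimal)
Compute 2 ^ 4 = 16
16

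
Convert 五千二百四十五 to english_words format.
Convert 五千二百四十五 (Chinese numeral) → 5×1000 + 2×100 + 4×10 + 5 = 5245 (decimal)
Convert 5245 (decimal) → 5245 = 5×1000 + 2×100 + 45 → five thousand two hundred forty-five (English words)
five thousand two hundred forty-five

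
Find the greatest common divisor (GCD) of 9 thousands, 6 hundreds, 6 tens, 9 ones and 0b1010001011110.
Convert 9 thousands, 6 hundreds, 6 tens, 9 ones (place-value notation) → 9×1000 + 6×100 + 6×10 + 9 = 9669 (decimal)
Convert 0b1010001011110 (binary) → 4096 + 1024 + 64 + 16 + 8 + 4 + 2 = 5214 (decimal)
Compute gcd(9669, 5214) = 33
33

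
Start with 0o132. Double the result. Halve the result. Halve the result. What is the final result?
Convert 0o132 (octal) → 1×64 + 3×8 + 2 = 90 (decimal)
Start: 90
90 × 2 = 180
180 ÷ 2 = 90
90 ÷ 2 = 45
45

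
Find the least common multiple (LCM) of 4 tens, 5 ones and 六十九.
Convert 4 tens, 5 ones (place-value notation) → 4×10 + 5 = 45 (decimal)
Convert 六十九 (Chinese numeral) → 6×10 + 9 = 69 (decimal)
Compute lcm(45, 69) = 1035
1035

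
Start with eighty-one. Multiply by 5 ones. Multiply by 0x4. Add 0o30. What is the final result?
Convert eighty-one (English words) → 81 (decimal)
Start: 81
Convert 5 ones (place-value notation) → 5 (decimal)
81 × 5 = 405
Convert 0x4 (hexadecimal) → 4 (decimal)
405 × 4 = 1620
Convert 0o30 (octal) → 3×8 = 24 (decimal)
1620 + 24 = 1644
1644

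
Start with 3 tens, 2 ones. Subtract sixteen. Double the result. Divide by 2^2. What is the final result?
Convert 3 tens, 2 ones (place-value notation) → 3×10 + 2 = 32 (decimal)
Start: 32
Convert sixteen (English words) → 16 (decimal)
32 - 16 = 16
16 × 2 = 32
Convert 2^2 (power) → 4 (decimal)
32 ÷ 4 = 8
8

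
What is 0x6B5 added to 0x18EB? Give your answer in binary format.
Convert 0x6B5 (hexadecimal) → 6×256 + 11×16 + 5 = 1717 (decimal)
Convert 0x18EB (hexadecimal) → 1×4096 + 8×256 + 14×16 + 11 = 6379 (decimal)
Compute 1717 + 6379 = 8096
Convert 8096 (decimal) → 8096 = 4096 + 2048 + 1024 + 512 + 256 + 128 + 32 → 0b1111110100000 (binary)
0b1111110100000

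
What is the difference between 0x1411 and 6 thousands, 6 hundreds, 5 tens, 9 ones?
Convert 0x1411 (hexadecimal) → 1×4096 + 4×256 + 1×16 + 1 = 5137 (decimal)
Convert 6 thousands, 6 hundreds, 5 tens, 9 ones (place-value notation) → 6×1000 + 6×100 + 5×10 + 9 = 6659 (decimal)
Difference: |5137 - 6659| = 1522
1522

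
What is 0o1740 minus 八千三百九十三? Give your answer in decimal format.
Convert 0o1740 (octal) → 1×512 + 7×64 + 4×8 = 992 (decimal)
Convert 八千三百九十三 (Chinese numeral) → 8×1000 + 3×100 + 9×10 + 3 = 8393 (decimal)
Compute 992 - 8393 = -7401
-7401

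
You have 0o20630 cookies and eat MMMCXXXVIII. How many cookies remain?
Convert 0o20630 (octal) → 2×4096 + 6×64 + 3×8 = 8600 (decimal)
Convert MMMCXXXVIII (Roman numeral) → 1000 + 1000 + 1000 + 100 + 10 + 10 + 10 + 5 + 1 + 1 + 1 = 3138 (decimal)
Compute 8600 - 3138 = 5462
5462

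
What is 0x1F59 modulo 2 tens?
Convert 0x1F59 (hexadecimal) → 1×4096 + 15×256 + 5×16 + 9 = 8025 (decimal)
Convert 2 tens (place-value notation) → 2×10 = 20 (decimal)
Compute 8025 mod 20 = 5
5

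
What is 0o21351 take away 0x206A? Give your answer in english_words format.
Convert 0o21351 (octal) → 2×4096 + 1×512 + 3×64 + 5×8 + 1 = 8937 (decimal)
Convert 0x206A (hexadecimal) → 2×4096 + 6×16 + 10 = 8298 (decimal)
Compute 8937 - 8298 = 639
Convert 639 (decimal) → 639 = 6×100 + 39 → six hundred thirty-nine (English words)
six hundred thirty-nine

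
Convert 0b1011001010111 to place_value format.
Convert 0b1011001010111 (binary) → 4096 + 1024 + 512 + 64 + 16 + 4 + 2 + 1 = 5719 (decimal)
Convert 5719 (decimal) → 5719 = 5×1000 + 7×100 + 1×10 + 9 → 5 thousands, 7 hundreds, 1 ten, 9 ones (place-value notation)
5 thousands, 7 hundreds, 1 ten, 9 ones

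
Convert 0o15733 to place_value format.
Convert 0o15733 (octal) → 1×4096 + 5×512 + 7×64 + 3×8 + 3 = 7131 (decimal)
Convert 7131 (decimal) → 7131 = 7×1000 + 1×100 + 3×10 + 1 → 7 thousands, 1 hundred, 3 tens, 1 one (place-value notation)
7 thousands, 1 hundred, 3 tens, 1 one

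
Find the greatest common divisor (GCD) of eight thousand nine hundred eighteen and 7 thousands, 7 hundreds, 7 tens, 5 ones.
Convert eight thousand nine hundred eighteen (English words) → 8×1000 + 9×100 + 18 = 8918 (decimal)
Convert 7 thousands, 7 hundreds, 7 tens, 5 ones (place-value notation) → 7×1000 + 7×100 + 7×10 + 5 = 7775 (decimal)
Compute gcd(8918, 7775) = 1
1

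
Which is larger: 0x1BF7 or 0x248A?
Convert 0x1BF7 (hexadecimal) → 1×4096 + 11×256 + 15×16 + 7 = 7159 (decimal)
Convert 0x248A (hexadecimal) → 2×4096 + 4×256 + 8×16 + 10 = 9354 (decimal)
Compare 7159 vs 9354: larger = 9354
9354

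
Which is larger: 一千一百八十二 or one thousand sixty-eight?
Convert 一千一百八十二 (Chinese numeral) → 1×1000 + 1×100 + 8×10 + 2 = 1182 (decimal)
Convert one thousand sixty-eight (English words) → 1×1000 + 68 = 1068 (decimal)
Compare 1182 vs 1068: larger = 1182
1182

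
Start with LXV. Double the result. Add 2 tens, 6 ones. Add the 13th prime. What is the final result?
Convert LXV (Roman numeral) → 50 + 10 + 5 = 65 (decimal)
Start: 65
65 × 2 = 130
Convert 2 tens, 6 ones (place-value notation) → 2×10 + 6 = 26 (decimal)
130 + 26 = 156
Convert the 13th prime (prime index) → 41 (decimal)
156 + 41 = 197
197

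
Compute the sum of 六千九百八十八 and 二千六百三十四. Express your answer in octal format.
Convert 六千九百八十八 (Chinese numeral) → 6×1000 + 9×100 + 8×10 + 8 = 6988 (decimal)
Convert 二千六百三十四 (Chinese numeral) → 2×1000 + 6×100 + 3×10 + 4 = 2634 (decimal)
Compute 6988 + 2634 = 9622
Convert 9622 (decimal) → 9622 = 2×4096 + 2×512 + 6×64 + 2×8 + 6 → 0o22626 (octal)
0o22626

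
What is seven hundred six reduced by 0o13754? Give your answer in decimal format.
Convert seven hundred six (English words) → 7×100 + 6 = 706 (decimal)
Convert 0o13754 (octal) → 1×4096 + 3×512 + 7×64 + 5×8 + 4 = 6124 (decimal)
Compute 706 - 6124 = -5418
-5418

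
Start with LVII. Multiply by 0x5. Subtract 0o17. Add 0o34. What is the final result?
Convert LVII (Roman numeral) → 50 + 5 + 1 + 1 = 57 (decimal)
Start: 57
Convert 0x5 (hexadecimal) → 5 (decimal)
57 × 5 = 285
Convert 0o17 (octal) → 1×8 + 7 = 15 (decimal)
285 - 15 = 270
Convert 0o34 (octal) → 3×8 + 4 = 28 (decimal)
270 + 28 = 298
298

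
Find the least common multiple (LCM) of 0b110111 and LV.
Convert 0b110111 (binary) → 32 + 16 + 4 + 2 + 1 = 55 (decimal)
Convert LV (Roman numeral) → 50 + 5 = 55 (decimal)
Compute lcm(55, 55) = 55
55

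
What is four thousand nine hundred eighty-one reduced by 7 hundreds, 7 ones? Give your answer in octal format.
Convert four thousand nine hundred eighty-one (English words) → 4×1000 + 9×100 + 81 = 4981 (decimal)
Convert 7 hundreds, 7 ones (place-value notation) → 7×100 + 7 = 707 (decimal)
Compute 4981 - 707 = 4274
Convert 4274 (decimal) → 4274 = 1×4096 + 2×64 + 6×8 + 2 → 0o10262 (octal)
0o10262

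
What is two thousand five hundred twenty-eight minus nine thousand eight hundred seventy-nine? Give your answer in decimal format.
Convert two thousand five hundred twenty-eight (English words) → 2×1000 + 5×100 + 28 = 2528 (decimal)
Convert nine thousand eight hundred seventy-nine (English words) → 9×1000 + 8×100 + 79 = 9879 (decimal)
Compute 2528 - 9879 = -7351
-7351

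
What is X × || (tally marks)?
Convert X (Roman numeral) → 10 (decimal)
Convert || (tally marks) → 2 (decimal)
Compute 10 × 2 = 20
20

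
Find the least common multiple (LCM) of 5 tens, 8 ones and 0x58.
Convert 5 tens, 8 ones (place-value notation) → 5×10 + 8 = 58 (decimal)
Convert 0x58 (hexadecimal) → 5×16 + 8 = 88 (decimal)
Compute lcm(58, 88) = 2552
2552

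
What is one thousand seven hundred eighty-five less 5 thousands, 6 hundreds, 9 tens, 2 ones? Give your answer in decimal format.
Convert one thousand seven hundred eighty-five (English words) → 1×1000 + 7×100 + 85 = 1785 (decimal)
Convert 5 thousands, 6 hundreds, 9 tens, 2 ones (place-value notation) → 5×1000 + 6×100 + 9×10 + 2 = 5692 (decimal)
Compute 1785 - 5692 = -3907
-3907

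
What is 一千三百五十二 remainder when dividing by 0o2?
Convert 一千三百五十二 (Chinese numeral) → 1×1000 + 3×100 + 5×10 + 2 = 1352 (decimal)
Convert 0o2 (octal) → 2 (decimal)
Compute 1352 mod 2 = 0
0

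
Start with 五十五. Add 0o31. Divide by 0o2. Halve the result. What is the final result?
Convert 五十五 (Chinese numeral) → 5×10 + 5 = 55 (decimal)
Start: 55
Convert 0o31 (octal) → 3×8 + 1 = 25 (decimal)
55 + 25 = 80
Convert 0o2 (octal) → 2 (decimal)
80 ÷ 2 = 40
40 ÷ 2 = 20
20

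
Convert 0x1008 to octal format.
Convert 0x1008 (hexadecimal) → 1×4096 + 8 = 4104 (decimal)
Convert 4104 (decimal) → 4104 = 1×4096 + 1×8 → 0o10010 (octal)
0o10010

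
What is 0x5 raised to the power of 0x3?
Convert 0x5 (hexadecimal) → 5 (decimal)
Convert 0x3 (hexadecimal) → 3 (decimal)
Compute 5 ^ 3 = 125
125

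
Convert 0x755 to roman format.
Convert 0x755 (hexadecimal) → 7×256 + 5×16 + 5 = 1877 (decimal)
Convert 1877 (decimal) → 1877 = 1000 + 500 + 100 + 100 + 100 + 50 + 10 + 10 + 5 + 1 + 1 → MDCCCLXXVII (Roman numeral)
MDCCCLXXVII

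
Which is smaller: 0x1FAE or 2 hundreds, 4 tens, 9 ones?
Convert 0x1FAE (hexadecimal) → 1×4096 + 15×256 + 10×16 + 14 = 8110 (decimal)
Convert 2 hundreds, 4 tens, 9 ones (place-value notation) → 2×100 + 4×10 + 9 = 249 (decimal)
Compare 8110 vs 249: smaller = 249
249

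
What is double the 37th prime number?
The 37th prime number = 157
Compute 157 × 2 = 314
314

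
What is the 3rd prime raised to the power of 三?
Convert the 3rd prime (prime index) → 5 (decimal)
Convert 三 (Chinese numeral) → 3 (decimal)
Compute 5 ^ 3 = 125
125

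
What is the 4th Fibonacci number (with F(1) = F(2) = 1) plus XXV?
The 4th Fibonacci number (with F(1) = F(2) = 1): 1, 1, 2, 3 → 3
Convert XXV (Roman numeral) → 10 + 10 + 5 = 25 (decimal)
Compute 3 + 25 = 28
28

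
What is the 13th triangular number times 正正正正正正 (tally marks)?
Convert the 13th triangular number (triangular index) → 13×14/2 = 91 (decimal)
Convert 正正正正正正 (tally marks) → 5 + 5 + 5 + 5 + 5 + 5 = 30 (decimal)
Compute 91 × 30 = 2730
2730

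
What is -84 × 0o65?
Convert 0o65 (octal) → 6×8 + 5 = 53 (decimal)
Compute -84 × 53 = -4452
-4452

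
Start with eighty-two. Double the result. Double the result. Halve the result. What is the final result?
Convert eighty-two (English words) → 82 (decimal)
Start: 82
82 × 2 = 164
164 × 2 = 328
328 ÷ 2 = 164
164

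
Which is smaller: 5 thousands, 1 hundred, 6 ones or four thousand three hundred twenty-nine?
Convert 5 thousands, 1 hundred, 6 ones (place-value notation) → 5×1000 + 1×100 + 6 = 5106 (decimal)
Convert four thousand three hundred twenty-nine (English words) → 4×1000 + 3×100 + 29 = 4329 (decimal)
Compare 5106 vs 4329: smaller = 4329
4329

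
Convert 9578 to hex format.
Convert 9578 (decimal) → 9578 = 2×4096 + 5×256 + 6×16 + 10 → 0x256A (hexadecimal)
0x256A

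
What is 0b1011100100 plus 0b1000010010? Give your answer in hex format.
Convert 0b1011100100 (binary) → 512 + 128 + 64 + 32 + 4 = 740 (decimal)
Convert 0b1000010010 (binary) → 512 + 16 + 2 = 530 (decimal)
Compute 740 + 530 = 1270
Convert 1270 (decimal) → 1270 = 4×256 + 15×16 + 6 → 0x4F6 (hexadecimal)
0x4F6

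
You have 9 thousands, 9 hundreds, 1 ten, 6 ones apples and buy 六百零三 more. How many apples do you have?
Convert 9 thousands, 9 hundreds, 1 ten, 6 ones (place-value notation) → 9×1000 + 9×100 + 1×10 + 6 = 9916 (decimal)
Convert 六百零三 (Chinese numeral) → 6×100 + 3 = 603 (decimal)
Compute 9916 + 603 = 10519
10519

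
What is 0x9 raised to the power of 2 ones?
Convert 0x9 (hexadecimal) → 9 (decimal)
Convert 2 ones (place-value notation) → 2 (decimal)
Compute 9 ^ 2 = 81
81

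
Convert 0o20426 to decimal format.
Convert 0o20426 (octal) → 2×4096 + 4×64 + 2×8 + 6 = 8470 (decimal)
8470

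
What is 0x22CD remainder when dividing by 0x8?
Convert 0x22CD (hexadecimal) → 2×4096 + 2×256 + 12×16 + 13 = 8909 (decimal)
Convert 0x8 (hexadecimal) → 8 (decimal)
Compute 8909 mod 8 = 5
5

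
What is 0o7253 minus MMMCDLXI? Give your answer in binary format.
Convert 0o7253 (octal) → 7×512 + 2×64 + 5×8 + 3 = 3755 (decimal)
Convert MMMCDLXI (Roman numeral) → 1000 + 1000 + 1000 + 400 + 50 + 10 + 1 = 3461 (decimal)
Compute 3755 - 3461 = 294
Convert 294 (decimal) → 294 = 256 + 32 + 4 + 2 → 0b100100110 (binary)
0b100100110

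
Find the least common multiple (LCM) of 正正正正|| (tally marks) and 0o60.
Convert 正正正正|| (tally marks) → 5 + 5 + 5 + 5 + 2 = 22 (decimal)
Convert 0o60 (octal) → 6×8 = 48 (decimal)
Compute lcm(22, 48) = 528
528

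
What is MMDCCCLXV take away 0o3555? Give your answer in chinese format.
Convert MMDCCCLXV (Roman numeral) → 1000 + 1000 + 500 + 100 + 100 + 100 + 50 + 10 + 5 = 2865 (decimal)
Convert 0o3555 (octal) → 3×512 + 5×64 + 5×8 + 5 = 1901 (decimal)
Compute 2865 - 1901 = 964
Convert 964 (decimal) → 964 = 9×100 + 6×10 + 4 → 九百六十四 (Chinese numeral)
九百六十四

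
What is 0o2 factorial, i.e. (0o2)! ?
Convert 0o2 (octal) → 2 (decimal)
Compute 2! = 2
2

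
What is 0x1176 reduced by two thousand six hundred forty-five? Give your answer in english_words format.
Convert 0x1176 (hexadecimal) → 1×4096 + 1×256 + 7×16 + 6 = 4470 (decimal)
Convert two thousand six hundred forty-five (English words) → 2×1000 + 6×100 + 45 = 2645 (decimal)
Compute 4470 - 2645 = 1825
Convert 1825 (decimal) → 1825 = 1×1000 + 8×100 + 25 → one thousand eight hundred twenty-five (English words)
one thousand eight hundred twenty-five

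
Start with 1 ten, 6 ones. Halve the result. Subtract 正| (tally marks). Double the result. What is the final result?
Convert 1 ten, 6 ones (place-value notation) → 1×10 + 6 = 16 (decimal)
Start: 16
16 ÷ 2 = 8
Convert 正| (tally marks) → 5 + 1 = 6 (decimal)
8 - 6 = 2
2 × 2 = 4
4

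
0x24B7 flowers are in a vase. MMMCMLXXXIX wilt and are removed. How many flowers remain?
Convert 0x24B7 (hexadecimal) → 2×4096 + 4×256 + 11×16 + 7 = 9399 (decimal)
Convert MMMCMLXXXIX (Roman numeral) → 1000 + 1000 + 1000 + 900 + 50 + 10 + 10 + 10 + 9 = 3989 (decimal)
Compute 9399 - 3989 = 5410
5410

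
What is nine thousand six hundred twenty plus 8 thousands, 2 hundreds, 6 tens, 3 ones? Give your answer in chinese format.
Convert nine thousand six hundred twenty (English words) → 9×1000 + 6×100 + 20 = 9620 (decimal)
Convert 8 thousands, 2 hundreds, 6 tens, 3 ones (place-value notation) → 8×1000 + 2×100 + 6×10 + 3 = 8263 (decimal)
Compute 9620 + 8263 = 17883
Convert 17883 (decimal) → 17883 = 1×10000 + 7×1000 + 8×100 + 8×10 + 3 → 一万七千八百八十三 (Chinese numeral)
一万七千八百八十三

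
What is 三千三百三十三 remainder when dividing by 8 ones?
Convert 三千三百三十三 (Chinese numeral) → 3×1000 + 3×100 + 3×10 + 3 = 3333 (decimal)
Convert 8 ones (place-value notation) → 8 (decimal)
Compute 3333 mod 8 = 5
5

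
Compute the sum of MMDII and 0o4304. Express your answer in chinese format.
Convert MMDII (Roman numeral) → 1000 + 1000 + 500 + 1 + 1 = 2502 (decimal)
Convert 0o4304 (octal) → 4×512 + 3×64 + 4 = 2244 (decimal)
Compute 2502 + 2244 = 4746
Convert 4746 (decimal) → 4746 = 4×1000 + 7×100 + 4×10 + 6 → 四千七百四十六 (Chinese numeral)
四千七百四十六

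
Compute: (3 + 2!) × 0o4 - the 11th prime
Convert 2! (factorial) → 2 (decimal)
Convert 0o4 (octal) → 4 (decimal)
Convert the 11th prime (prime index) → 31 (decimal)
Expression in decimal: (3 + 2) × 4 - 31
Parentheses first: 3 + 2 = 5
Multiply: 5 × 4 = 20
Subtract: 20 - 31 = -11
-11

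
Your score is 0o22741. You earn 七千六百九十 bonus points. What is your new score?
Convert 0o22741 (octal) → 2×4096 + 2×512 + 7×64 + 4×8 + 1 = 9697 (decimal)
Convert 七千六百九十 (Chinese numeral) → 7×1000 + 6×100 + 9×10 = 7690 (decimal)
Compute 9697 + 7690 = 17387
17387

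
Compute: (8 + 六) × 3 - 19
Convert 六 (Chinese numeral) → 6 (decimal)
Expression in decimal: (8 + 6) × 3 - 19
Parentheses first: 8 + 6 = 14
Multiply: 14 × 3 = 42
Subtract: 42 - 19 = 23
23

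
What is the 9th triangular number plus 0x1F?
The 9th triangular number = 9×10/2 = 45
Convert 0x1F (hexadecimal) → 1×16 + 15 = 31 (decimal)
Compute 45 + 31 = 76
76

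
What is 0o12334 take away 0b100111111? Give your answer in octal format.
Convert 0o12334 (octal) → 1×4096 + 2×512 + 3×64 + 3×8 + 4 = 5340 (decimal)
Convert 0b100111111 (binary) → 256 + 32 + 16 + 8 + 4 + 2 + 1 = 319 (decimal)
Compute 5340 - 319 = 5021
Convert 5021 (decimal) → 5021 = 1×4096 + 1×512 + 6×64 + 3×8 + 5 → 0o11635 (octal)
0o11635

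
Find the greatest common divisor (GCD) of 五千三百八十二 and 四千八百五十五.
Convert 五千三百八十二 (Chinese numeral) → 5×1000 + 3×100 + 8×10 + 2 = 5382 (decimal)
Convert 四千八百五十五 (Chinese numeral) → 4×1000 + 8×100 + 5×10 + 5 = 4855 (decimal)
Compute gcd(5382, 4855) = 1
1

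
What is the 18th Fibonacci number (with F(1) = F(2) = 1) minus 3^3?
The 18th Fibonacci number (with F(1) = F(2) = 1) = 2584
Convert 3^3 (power) → 27 (decimal)
Compute 2584 - 27 = 2557
2557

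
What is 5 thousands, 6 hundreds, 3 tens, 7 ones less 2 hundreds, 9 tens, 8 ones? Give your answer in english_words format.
Convert 5 thousands, 6 hundreds, 3 tens, 7 ones (place-value notation) → 5×1000 + 6×100 + 3×10 + 7 = 5637 (decimal)
Convert 2 hundreds, 9 tens, 8 ones (place-value notation) → 2×100 + 9×10 + 8 = 298 (decimal)
Compute 5637 - 298 = 5339
Convert 5339 (decimal) → 5339 = 5×1000 + 3×100 + 39 → five thousand three hundred thirty-nine (English words)
five thousand three hundred thirty-nine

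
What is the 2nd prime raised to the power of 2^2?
Convert the 2nd prime (prime index) → 3 (decimal)
Convert 2^2 (power) → 4 (decimal)
Compute 3 ^ 4 = 81
81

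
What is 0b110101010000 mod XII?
Convert 0b110101010000 (binary) → 2048 + 1024 + 256 + 64 + 16 = 3408 (decimal)
Convert XII (Roman numeral) → 10 + 1 + 1 = 12 (decimal)
Compute 3408 mod 12 = 0
0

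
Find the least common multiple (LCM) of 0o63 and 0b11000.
Convert 0o63 (octal) → 6×8 + 3 = 51 (decimal)
Convert 0b11000 (binary) → 16 + 8 = 24 (decimal)
Compute lcm(51, 24) = 408
408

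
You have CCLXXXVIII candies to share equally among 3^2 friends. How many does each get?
Convert CCLXXXVIII (Roman numeral) → 100 + 100 + 50 + 10 + 10 + 10 + 5 + 1 + 1 + 1 = 288 (decimal)
Convert 3^2 (power) → 9 (decimal)
Compute 288 ÷ 9 = 32
32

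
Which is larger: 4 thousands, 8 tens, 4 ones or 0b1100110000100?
Convert 4 thousands, 8 tens, 4 ones (place-value notation) → 4×1000 + 8×10 + 4 = 4084 (decimal)
Convert 0b1100110000100 (binary) → 4096 + 2048 + 256 + 128 + 4 = 6532 (decimal)
Compare 4084 vs 6532: larger = 6532
6532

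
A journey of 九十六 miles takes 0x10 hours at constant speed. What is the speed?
Convert 九十六 (Chinese numeral) → 9×10 + 6 = 96 (decimal)
Convert 0x10 (hexadecimal) → 1×16 = 16 (decimal)
Compute 96 ÷ 16 = 6
6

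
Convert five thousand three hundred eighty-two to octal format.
Convert five thousand three hundred eighty-two (English words) → 5×1000 + 3×100 + 82 = 5382 (decimal)
Convert 5382 (decimal) → 5382 = 1×4096 + 2×512 + 4×64 + 6 → 0o12406 (octal)
0o12406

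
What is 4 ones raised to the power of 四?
Convert 4 ones (place-value notation) → 4 (decimal)
Convert 四 (Chinese numeral) → 4 (decimal)
Compute 4 ^ 4 = 256
256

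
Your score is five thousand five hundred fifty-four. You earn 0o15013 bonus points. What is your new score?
Convert five thousand five hundred fifty-four (English words) → 5×1000 + 5×100 + 54 = 5554 (decimal)
Convert 0o15013 (octal) → 1×4096 + 5×512 + 1×8 + 3 = 6667 (decimal)
Compute 5554 + 6667 = 12221
12221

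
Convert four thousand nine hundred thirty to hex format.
Convert four thousand nine hundred thirty (English words) → 4×1000 + 9×100 + 30 = 4930 (decimal)
Convert 4930 (decimal) → 4930 = 1×4096 + 3×256 + 4×16 + 2 → 0x1342 (hexadecimal)
0x1342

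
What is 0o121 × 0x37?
Convert 0o121 (octal) → 1×64 + 2×8 + 1 = 81 (decimal)
Convert 0x37 (hexadecimal) → 3×16 + 7 = 55 (decimal)
Compute 81 × 55 = 4455
4455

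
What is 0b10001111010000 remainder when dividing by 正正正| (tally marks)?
Convert 0b10001111010000 (binary) → 8192 + 512 + 256 + 128 + 64 + 16 = 9168 (decimal)
Convert 正正正| (tally marks) → 5 + 5 + 5 + 1 = 16 (decimal)
Compute 9168 mod 16 = 0
0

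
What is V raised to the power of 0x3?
Convert V (Roman numeral) → 5 (decimal)
Convert 0x3 (hexadecimal) → 3 (decimal)
Compute 5 ^ 3 = 125
125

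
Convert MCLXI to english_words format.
Convert MCLXI (Roman numeral) → 1000 + 100 + 50 + 10 + 1 = 1161 (decimal)
Convert 1161 (decimal) → 1161 = 1×1000 + 1×100 + 61 → one thousand one hundred sixty-one (English words)
one thousand one hundred sixty-one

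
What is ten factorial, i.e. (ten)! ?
Convert ten (English words) → 10 (decimal)
Compute 10! = 3628800
3628800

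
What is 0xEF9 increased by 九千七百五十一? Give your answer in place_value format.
Convert 0xEF9 (hexadecimal) → 14×256 + 15×16 + 9 = 3833 (decimal)
Convert 九千七百五十一 (Chinese numeral) → 9×1000 + 7×100 + 5×10 + 1 = 9751 (decimal)
Compute 3833 + 9751 = 13584
Convert 13584 (decimal) → 13584 = 13×1000 + 5×100 + 8×10 + 4 → 13 thousands, 5 hundreds, 8 tens, 4 ones (place-value notation)
13 thousands, 5 hundreds, 8 tens, 4 ones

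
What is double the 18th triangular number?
The 18th triangular number = 18×19/2 = 171
Compute 171 × 2 = 342
342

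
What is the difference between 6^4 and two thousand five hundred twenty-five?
Convert 6^4 (power) → 1296 (decimal)
Convert two thousand five hundred twenty-five (English words) → 2×1000 + 5×100 + 25 = 2525 (decimal)
Difference: |1296 - 2525| = 1229
1229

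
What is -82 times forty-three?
Convert forty-three (English words) → 43 (decimal)
Compute -82 × 43 = -3526
-3526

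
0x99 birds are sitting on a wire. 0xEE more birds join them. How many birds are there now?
Convert 0x99 (hexadecimal) → 9×16 + 9 = 153 (decimal)
Convert 0xEE (hexadecimal) → 14×16 + 14 = 238 (decimal)
Compute 153 + 238 = 391
391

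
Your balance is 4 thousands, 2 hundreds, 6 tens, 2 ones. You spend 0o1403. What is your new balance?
Convert 4 thousands, 2 hundreds, 6 tens, 2 ones (place-value notation) → 4×1000 + 2×100 + 6×10 + 2 = 4262 (decimal)
Convert 0o1403 (octal) → 1×512 + 4×64 + 3 = 771 (decimal)
Compute 4262 - 771 = 3491
3491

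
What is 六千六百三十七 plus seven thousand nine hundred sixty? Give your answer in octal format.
Convert 六千六百三十七 (Chinese numeral) → 6×1000 + 6×100 + 3×10 + 7 = 6637 (decimal)
Convert seven thousand nine hundred sixty (English words) → 7×1000 + 9×100 + 60 = 7960 (decimal)
Compute 6637 + 7960 = 14597
Convert 14597 (decimal) → 14597 = 3×4096 + 4×512 + 4×64 + 5 → 0o34405 (octal)
0o34405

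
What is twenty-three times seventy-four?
Convert twenty-three (English words) → 23 (decimal)
Convert seventy-four (English words) → 74 (decimal)
Compute 23 × 74 = 1702
1702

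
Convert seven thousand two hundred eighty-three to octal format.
Convert seven thousand two hundred eighty-three (English words) → 7×1000 + 2×100 + 83 = 7283 (decimal)
Convert 7283 (decimal) → 7283 = 1×4096 + 6×512 + 1×64 + 6×8 + 3 → 0o16163 (octal)
0o16163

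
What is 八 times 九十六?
Convert 八 (Chinese numeral) → 8 (decimal)
Convert 九十六 (Chinese numeral) → 9×10 + 6 = 96 (decimal)
Compute 8 × 96 = 768
768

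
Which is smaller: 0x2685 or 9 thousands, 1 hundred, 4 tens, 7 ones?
Convert 0x2685 (hexadecimal) → 2×4096 + 6×256 + 8×16 + 5 = 9861 (decimal)
Convert 9 thousands, 1 hundred, 4 tens, 7 ones (place-value notation) → 9×1000 + 1×100 + 4×10 + 7 = 9147 (decimal)
Compare 9861 vs 9147: smaller = 9147
9147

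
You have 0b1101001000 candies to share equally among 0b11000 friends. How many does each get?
Convert 0b1101001000 (binary) → 512 + 256 + 64 + 8 = 840 (decimal)
Convert 0b11000 (binary) → 16 + 8 = 24 (decimal)
Compute 840 ÷ 24 = 35
35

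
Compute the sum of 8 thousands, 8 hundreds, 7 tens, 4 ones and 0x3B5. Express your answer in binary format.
Convert 8 thousands, 8 hundreds, 7 tens, 4 ones (place-value notation) → 8×1000 + 8×100 + 7×10 + 4 = 8874 (decimal)
Convert 0x3B5 (hexadecimal) → 3×256 + 11×16 + 5 = 949 (decimal)
Compute 8874 + 949 = 9823
Convert 9823 (decimal) → 9823 = 8192 + 1024 + 512 + 64 + 16 + 8 + 4 + 2 + 1 → 0b10011001011111 (binary)
0b10011001011111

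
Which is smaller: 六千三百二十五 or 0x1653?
Convert 六千三百二十五 (Chinese numeral) → 6×1000 + 3×100 + 2×10 + 5 = 6325 (decimal)
Convert 0x1653 (hexadecimal) → 1×4096 + 6×256 + 5×16 + 3 = 5715 (decimal)
Compare 6325 vs 5715: smaller = 5715
5715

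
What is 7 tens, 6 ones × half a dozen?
Convert 7 tens, 6 ones (place-value notation) → 7×10 + 6 = 76 (decimal)
Convert half a dozen (colloquial) → 6 (decimal)
Compute 76 × 6 = 456
456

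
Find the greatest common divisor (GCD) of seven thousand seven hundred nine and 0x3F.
Convert seven thousand seven hundred nine (English words) → 7×1000 + 7×100 + 9 = 7709 (decimal)
Convert 0x3F (hexadecimal) → 3×16 + 15 = 63 (decimal)
Compute gcd(7709, 63) = 1
1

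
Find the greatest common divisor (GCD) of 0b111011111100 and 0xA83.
Convert 0b111011111100 (binary) → 2048 + 1024 + 512 + 128 + 64 + 32 + 16 + 8 + 4 = 3836 (decimal)
Convert 0xA83 (hexadecimal) → 10×256 + 8×16 + 3 = 2691 (decimal)
Compute gcd(3836, 2691) = 1
1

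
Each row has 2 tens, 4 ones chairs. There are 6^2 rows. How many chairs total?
Convert 2 tens, 4 ones (place-value notation) → 2×10 + 4 = 24 (decimal)
Convert 6^2 (power) → 36 (decimal)
Compute 24 × 36 = 864
864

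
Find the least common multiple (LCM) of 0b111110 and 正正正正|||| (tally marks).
Convert 0b111110 (binary) → 32 + 16 + 8 + 4 + 2 = 62 (decimal)
Convert 正正正正|||| (tally marks) → 5 + 5 + 5 + 5 + 4 = 24 (decimal)
Compute lcm(62, 24) = 744
744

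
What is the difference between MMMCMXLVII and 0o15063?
Convert MMMCMXLVII (Roman numeral) → 1000 + 1000 + 1000 + 900 + 40 + 5 + 1 + 1 = 3947 (decimal)
Convert 0o15063 (octal) → 1×4096 + 5×512 + 6×8 + 3 = 6707 (decimal)
Difference: |3947 - 6707| = 2760
2760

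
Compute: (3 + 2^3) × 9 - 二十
Convert 2^3 (power) → 8 (decimal)
Convert 二十 (Chinese numeral) → 2×10 = 20 (decimal)
Expression in decimal: (3 + 8) × 9 - 20
Parentheses first: 3 + 8 = 11
Multiply: 11 × 9 = 99
Subtract: 99 - 20 = 79
79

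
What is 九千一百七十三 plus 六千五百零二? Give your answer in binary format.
Convert 九千一百七十三 (Chinese numeral) → 9×1000 + 1×100 + 7×10 + 3 = 9173 (decimal)
Convert 六千五百零二 (Chinese numeral) → 6×1000 + 5×100 + 2 = 6502 (decimal)
Compute 9173 + 6502 = 15675
Convert 15675 (decimal) → 15675 = 8192 + 4096 + 2048 + 1024 + 256 + 32 + 16 + 8 + 2 + 1 → 0b11110100111011 (binary)
0b11110100111011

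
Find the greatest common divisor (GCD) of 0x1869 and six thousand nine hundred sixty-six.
Convert 0x1869 (hexadecimal) → 1×4096 + 8×256 + 6×16 + 9 = 6249 (decimal)
Convert six thousand nine hundred sixty-six (English words) → 6×1000 + 9×100 + 66 = 6966 (decimal)
Compute gcd(6249, 6966) = 3
3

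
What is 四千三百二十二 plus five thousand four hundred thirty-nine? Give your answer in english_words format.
Convert 四千三百二十二 (Chinese numeral) → 4×1000 + 3×100 + 2×10 + 2 = 4322 (decimal)
Convert five thousand four hundred thirty-nine (English words) → 5×1000 + 4×100 + 39 = 5439 (decimal)
Compute 4322 + 5439 = 9761
Convert 9761 (decimal) → 9761 = 9×1000 + 7×100 + 61 → nine thousand seven hundred sixty-one (English words)
nine thousand seven hundred sixty-one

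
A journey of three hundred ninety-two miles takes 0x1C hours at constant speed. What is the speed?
Convert three hundred ninety-two (English words) → 3×100 + 92 = 392 (decimal)
Convert 0x1C (hexadecimal) → 1×16 + 12 = 28 (decimal)
Compute 392 ÷ 28 = 14
14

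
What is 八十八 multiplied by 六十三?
Convert 八十八 (Chinese numeral) → 8×10 + 8 = 88 (decimal)
Convert 六十三 (Chinese numeral) → 6×10 + 3 = 63 (decimal)
Compute 88 × 63 = 5544
5544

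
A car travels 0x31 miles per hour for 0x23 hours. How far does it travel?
Convert 0x31 (hexadecimal) → 3×16 + 1 = 49 (decimal)
Convert 0x23 (hexadecimal) → 2×16 + 3 = 35 (decimal)
Compute 49 × 35 = 1715
1715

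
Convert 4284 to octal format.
Convert 4284 (decimal) → 4284 = 1×4096 + 2×64 + 7×8 + 4 → 0o10274 (octal)
0o10274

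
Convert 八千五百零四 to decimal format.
Convert 八千五百零四 (Chinese numeral) → 8×1000 + 5×100 + 4 = 8504 (decimal)
8504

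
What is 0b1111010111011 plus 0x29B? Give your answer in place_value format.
Convert 0b1111010111011 (binary) → 4096 + 2048 + 1024 + 512 + 128 + 32 + 16 + 8 + 2 + 1 = 7867 (decimal)
Convert 0x29B (hexadecimal) → 2×256 + 9×16 + 11 = 667 (decimal)
Compute 7867 + 667 = 8534
Convert 8534 (decimal) → 8534 = 8×1000 + 5×100 + 3×10 + 4 → 8 thousands, 5 hundreds, 3 tens, 4 ones (place-value notation)
8 thousands, 5 hundreds, 3 tens, 4 ones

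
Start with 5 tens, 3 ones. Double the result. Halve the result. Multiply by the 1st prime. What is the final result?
Convert 5 tens, 3 ones (place-value notation) → 5×10 + 3 = 53 (decimal)
Start: 53
53 × 2 = 106
106 ÷ 2 = 53
Convert the 1st prime (prime index) → 2 (decimal)
53 × 2 = 106
106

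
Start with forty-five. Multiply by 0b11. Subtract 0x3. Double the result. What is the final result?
Convert forty-five (English words) → 45 (decimal)
Start: 45
Convert 0b11 (binary) → 2 + 1 = 3 (decimal)
45 × 3 = 135
Convert 0x3 (hexadecimal) → 3 (decimal)
135 - 3 = 132
132 × 2 = 264
264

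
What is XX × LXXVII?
Convert XX (Roman numeral) → 10 + 10 = 20 (decimal)
Convert LXXVII (Roman numeral) → 50 + 10 + 10 + 5 + 1 + 1 = 77 (decimal)
Compute 20 × 77 = 1540
1540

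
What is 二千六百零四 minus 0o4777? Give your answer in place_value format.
Convert 二千六百零四 (Chinese numeral) → 2×1000 + 6×100 + 4 = 2604 (decimal)
Convert 0o4777 (octal) → 4×512 + 7×64 + 7×8 + 7 = 2559 (decimal)
Compute 2604 - 2559 = 45
Convert 45 (decimal) → 45 = 4×10 + 5 → 4 tens, 5 ones (place-value notation)
4 tens, 5 ones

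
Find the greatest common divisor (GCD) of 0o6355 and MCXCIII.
Convert 0o6355 (octal) → 6×512 + 3×64 + 5×8 + 5 = 3309 (decimal)
Convert MCXCIII (Roman numeral) → 1000 + 100 + 90 + 1 + 1 + 1 = 1193 (decimal)
Compute gcd(3309, 1193) = 1
1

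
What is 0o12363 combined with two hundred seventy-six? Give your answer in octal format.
Convert 0o12363 (octal) → 1×4096 + 2×512 + 3×64 + 6×8 + 3 = 5363 (decimal)
Convert two hundred seventy-six (English words) → 2×100 + 76 = 276 (decimal)
Compute 5363 + 276 = 5639
Convert 5639 (decimal) → 5639 = 1×4096 + 3×512 + 7 → 0o13007 (octal)
0o13007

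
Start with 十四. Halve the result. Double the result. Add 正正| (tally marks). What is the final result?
Convert 十四 (Chinese numeral) → 1×10 + 4 = 14 (decimal)
Start: 14
14 ÷ 2 = 7
7 × 2 = 14
Convert 正正| (tally marks) → 5 + 5 + 1 = 11 (decimal)
14 + 11 = 25
25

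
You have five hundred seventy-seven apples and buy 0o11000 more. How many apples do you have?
Convert five hundred seventy-seven (English words) → 5×100 + 77 = 577 (decimal)
Convert 0o11000 (octal) → 1×4096 + 1×512 = 4608 (decimal)
Compute 577 + 4608 = 5185
5185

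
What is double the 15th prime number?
The 15th prime number = 47
Compute 47 × 2 = 94
94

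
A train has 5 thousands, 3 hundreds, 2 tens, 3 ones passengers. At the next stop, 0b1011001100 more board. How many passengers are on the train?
Convert 5 thousands, 3 hundreds, 2 tens, 3 ones (place-value notation) → 5×1000 + 3×100 + 2×10 + 3 = 5323 (decimal)
Convert 0b1011001100 (binary) → 512 + 128 + 64 + 8 + 4 = 716 (decimal)
Compute 5323 + 716 = 6039
6039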